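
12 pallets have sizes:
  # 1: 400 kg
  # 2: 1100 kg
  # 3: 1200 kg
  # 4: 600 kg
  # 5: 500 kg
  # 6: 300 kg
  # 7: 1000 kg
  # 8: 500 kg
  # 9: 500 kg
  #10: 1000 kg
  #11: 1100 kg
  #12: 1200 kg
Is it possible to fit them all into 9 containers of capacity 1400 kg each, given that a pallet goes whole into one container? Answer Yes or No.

A valid assignment using 8 containers:
  container 1: 1200 = 1200
  container 2: 1200 = 1200
  container 3: 1100 + 300 = 1400
  container 4: 1100 = 1100
  container 5: 1000 + 400 = 1400
  container 6: 1000 = 1000
  container 7: 600 + 500 = 1100
  container 8: 500 + 500 = 1000
That uses only 8 ≤ 9, so 9 containers are enough.

Yes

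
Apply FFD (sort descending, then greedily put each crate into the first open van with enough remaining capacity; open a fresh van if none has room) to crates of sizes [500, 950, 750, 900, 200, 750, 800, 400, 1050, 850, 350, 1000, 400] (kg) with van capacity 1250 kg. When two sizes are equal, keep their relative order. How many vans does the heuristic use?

8

Sorted descending: 1050, 1000, 950, 900, 850, 800, 750, 750, 500, 400, 400, 350, 200.
  1050 → van 1 (new)  [load 1050/1250]
  1000 → van 2 (new)  [load 1000/1250]
  950 → van 3 (new)  [load 950/1250]
  900 → van 4 (new)  [load 900/1250]
  850 → van 5 (new)  [load 850/1250]
  800 → van 6 (new)  [load 800/1250]
  750 → van 7 (new)  [load 750/1250]
  750 → van 8 (new)  [load 750/1250]
  500 → van 7  [load 1250/1250]
  400 → van 5  [load 1250/1250]
  400 → van 6  [load 1200/1250]
  350 → van 4  [load 1250/1250]
  200 → van 1  [load 1250/1250]
8 vans opened.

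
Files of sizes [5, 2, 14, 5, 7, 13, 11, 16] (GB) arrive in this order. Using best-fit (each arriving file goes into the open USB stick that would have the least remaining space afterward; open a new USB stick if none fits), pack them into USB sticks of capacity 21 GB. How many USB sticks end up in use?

5

  5 → USB stick 1 (new)  [load 5/21]
  2 → USB stick 1  [load 7/21]
  14 → USB stick 1  [load 21/21]
  5 → USB stick 2 (new)  [load 5/21]
  7 → USB stick 2  [load 12/21]
  13 → USB stick 3 (new)  [load 13/21]
  11 → USB stick 4 (new)  [load 11/21]
  16 → USB stick 5 (new)  [load 16/21]
5 USB sticks opened.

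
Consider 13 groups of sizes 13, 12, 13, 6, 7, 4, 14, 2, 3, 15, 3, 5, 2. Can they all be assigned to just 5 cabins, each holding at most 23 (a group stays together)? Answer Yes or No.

A valid assignment using 5 cabins:
  cabin 1: 15 + 7 = 22
  cabin 2: 14 + 6 + 3 = 23
  cabin 3: 13 + 5 + 4 = 22
  cabin 4: 13 + 3 + 2 + 2 = 20
  cabin 5: 12 = 12
Every load is within 23, so 5 cabins suffice.

Yes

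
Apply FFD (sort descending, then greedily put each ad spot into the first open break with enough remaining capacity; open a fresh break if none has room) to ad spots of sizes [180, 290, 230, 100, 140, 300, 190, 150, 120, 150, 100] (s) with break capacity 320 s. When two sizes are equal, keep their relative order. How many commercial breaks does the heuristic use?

7

Sorted descending: 300, 290, 230, 190, 180, 150, 150, 140, 120, 100, 100.
  300 → break 1 (new)  [load 300/320]
  290 → break 2 (new)  [load 290/320]
  230 → break 3 (new)  [load 230/320]
  190 → break 4 (new)  [load 190/320]
  180 → break 5 (new)  [load 180/320]
  150 → break 6 (new)  [load 150/320]
  150 → break 6  [load 300/320]
  140 → break 5  [load 320/320]
  120 → break 4  [load 310/320]
  100 → break 7 (new)  [load 100/320]
  100 → break 7  [load 200/320]
7 commercial breaks opened.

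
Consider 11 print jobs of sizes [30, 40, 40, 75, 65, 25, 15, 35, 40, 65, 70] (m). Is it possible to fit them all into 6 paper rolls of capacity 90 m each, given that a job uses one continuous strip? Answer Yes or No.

No

Total = 500 m; ⌈500/90⌉ = 6.
The bound of 6 does not rule out 6, but exhaustive search shows no assignment into 6 paper rolls of capacity 90 m exists — the minimum is 7.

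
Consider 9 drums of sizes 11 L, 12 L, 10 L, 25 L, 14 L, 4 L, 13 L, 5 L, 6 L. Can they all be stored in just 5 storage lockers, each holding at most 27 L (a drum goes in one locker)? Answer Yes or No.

Yes

A valid assignment using 4 storage lockers:
  locker 1: 25 = 25
  locker 2: 14 + 13 = 27
  locker 3: 12 + 11 + 4 = 27
  locker 4: 10 + 6 + 5 = 21
That uses only 4 ≤ 5, so 5 storage lockers are enough.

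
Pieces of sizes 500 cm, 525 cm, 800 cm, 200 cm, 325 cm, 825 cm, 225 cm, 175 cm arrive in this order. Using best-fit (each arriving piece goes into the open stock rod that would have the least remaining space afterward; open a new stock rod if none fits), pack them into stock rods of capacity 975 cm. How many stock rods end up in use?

  500 → stock rod 1 (new)  [load 500/975]
  525 → stock rod 2 (new)  [load 525/975]
  800 → stock rod 3 (new)  [load 800/975]
  200 → stock rod 2  [load 725/975]
  325 → stock rod 1  [load 825/975]
  825 → stock rod 4 (new)  [load 825/975]
  225 → stock rod 2  [load 950/975]
  175 → stock rod 3  [load 975/975]
4 stock rods opened.

4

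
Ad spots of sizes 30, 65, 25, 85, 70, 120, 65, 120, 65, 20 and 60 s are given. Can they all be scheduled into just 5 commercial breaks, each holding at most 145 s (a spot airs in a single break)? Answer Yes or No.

Total = 725 s; ⌈725/145⌉ = 5.
The bound of 5 does not rule out 5, but exhaustive search shows no assignment into 5 commercial breaks of capacity 145 s exists — the minimum is 6.

No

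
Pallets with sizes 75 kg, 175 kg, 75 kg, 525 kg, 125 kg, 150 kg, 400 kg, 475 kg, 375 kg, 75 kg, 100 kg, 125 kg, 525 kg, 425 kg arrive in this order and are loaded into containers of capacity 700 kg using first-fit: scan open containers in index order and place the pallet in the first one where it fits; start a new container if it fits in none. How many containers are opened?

  75 → container 1 (new)  [load 75/700]
  175 → container 1  [load 250/700]
  75 → container 1  [load 325/700]
  525 → container 2 (new)  [load 525/700]
  125 → container 1  [load 450/700]
  150 → container 1  [load 600/700]
  400 → container 3 (new)  [load 400/700]
  475 → container 4 (new)  [load 475/700]
  375 → container 5 (new)  [load 375/700]
  75 → container 1  [load 675/700]
  100 → container 2  [load 625/700]
  125 → container 3  [load 525/700]
  525 → container 6 (new)  [load 525/700]
  425 → container 7 (new)  [load 425/700]
7 containers opened.

7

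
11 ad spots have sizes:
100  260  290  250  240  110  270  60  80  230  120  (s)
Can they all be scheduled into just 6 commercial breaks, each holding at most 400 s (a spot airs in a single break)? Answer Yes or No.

A valid assignment using 6 commercial breaks:
  break 1: 290 + 110 = 400
  break 2: 270 + 120 = 390
  break 3: 260 + 100 = 360
  break 4: 250 + 80 + 60 = 390
  break 5: 240 = 240
  break 6: 230 = 230
Every load is within 400 s, so 6 commercial breaks suffice.

Yes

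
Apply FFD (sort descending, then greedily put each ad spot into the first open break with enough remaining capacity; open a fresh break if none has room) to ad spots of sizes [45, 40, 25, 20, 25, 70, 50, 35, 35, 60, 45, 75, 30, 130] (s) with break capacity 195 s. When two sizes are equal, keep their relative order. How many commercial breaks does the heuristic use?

4

Sorted descending: 130, 75, 70, 60, 50, 45, 45, 40, 35, 35, 30, 25, 25, 20.
  130 → break 1 (new)  [load 130/195]
  75 → break 2 (new)  [load 75/195]
  70 → break 2  [load 145/195]
  60 → break 1  [load 190/195]
  50 → break 2  [load 195/195]
  45 → break 3 (new)  [load 45/195]
  45 → break 3  [load 90/195]
  40 → break 3  [load 130/195]
  35 → break 3  [load 165/195]
  35 → break 4 (new)  [load 35/195]
  30 → break 3  [load 195/195]
  25 → break 4  [load 60/195]
  25 → break 4  [load 85/195]
  20 → break 4  [load 105/195]
4 commercial breaks opened.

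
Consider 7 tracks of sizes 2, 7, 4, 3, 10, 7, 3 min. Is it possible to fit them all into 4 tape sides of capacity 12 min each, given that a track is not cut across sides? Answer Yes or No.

A valid assignment using 4 tape sides:
  side 1: 10 + 2 = 12
  side 2: 7 + 4 = 11
  side 3: 7 + 3 = 10
  side 4: 3 = 3
Every load is within 12 min, so 4 tape sides suffice.

Yes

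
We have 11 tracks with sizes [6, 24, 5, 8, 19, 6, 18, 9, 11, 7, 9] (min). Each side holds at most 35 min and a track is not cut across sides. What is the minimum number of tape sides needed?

Total = 24 + 19 + 18 + 11 + 9 + 9 + 8 + 7 + 6 + 6 + 5 = 122 min.
Lower bound: ⌈122/35⌉ = 4 tape sides.
A packing using 4 tape sides:
  side 1: 24 + 11 = 35
  side 2: 19 + 9 + 7 = 35
  side 3: 18 + 9 + 8 = 35
  side 4: 6 + 6 + 5 = 17
This matches the lower bound, so 4 is optimal.

4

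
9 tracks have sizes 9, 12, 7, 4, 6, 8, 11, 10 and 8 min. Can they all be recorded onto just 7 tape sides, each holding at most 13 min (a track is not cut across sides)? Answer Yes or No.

A valid assignment using 7 tape sides:
  side 1: 12 = 12
  side 2: 11 = 11
  side 3: 10 = 10
  side 4: 9 + 4 = 13
  side 5: 8 = 8
  side 6: 8 = 8
  side 7: 7 + 6 = 13
Every load is within 13 min, so 7 tape sides suffice.

Yes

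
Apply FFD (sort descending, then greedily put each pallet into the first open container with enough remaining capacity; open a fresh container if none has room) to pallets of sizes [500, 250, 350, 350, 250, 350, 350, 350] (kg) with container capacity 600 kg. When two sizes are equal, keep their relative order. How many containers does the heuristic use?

6

Sorted descending: 500, 350, 350, 350, 350, 350, 250, 250.
  500 → container 1 (new)  [load 500/600]
  350 → container 2 (new)  [load 350/600]
  350 → container 3 (new)  [load 350/600]
  350 → container 4 (new)  [load 350/600]
  350 → container 5 (new)  [load 350/600]
  350 → container 6 (new)  [load 350/600]
  250 → container 2  [load 600/600]
  250 → container 3  [load 600/600]
6 containers opened.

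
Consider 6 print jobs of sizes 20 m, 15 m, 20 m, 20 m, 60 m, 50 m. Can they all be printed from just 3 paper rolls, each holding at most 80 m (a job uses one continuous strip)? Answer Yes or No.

A valid assignment using 3 paper rolls:
  roll 1: 60 + 20 = 80
  roll 2: 50 + 20 = 70
  roll 3: 20 + 15 = 35
Every load is within 80 m, so 3 paper rolls suffice.

Yes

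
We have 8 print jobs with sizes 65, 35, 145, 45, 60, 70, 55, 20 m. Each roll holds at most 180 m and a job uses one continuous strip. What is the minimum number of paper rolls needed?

3

Total = 145 + 70 + 65 + 60 + 55 + 45 + 35 + 20 = 495 m.
Lower bound: ⌈495/180⌉ = 3 paper rolls.
A packing using 3 paper rolls:
  roll 1: 145 + 35 = 180
  roll 2: 70 + 65 + 45 = 180
  roll 3: 60 + 55 + 20 = 135
This matches the lower bound, so 3 is optimal.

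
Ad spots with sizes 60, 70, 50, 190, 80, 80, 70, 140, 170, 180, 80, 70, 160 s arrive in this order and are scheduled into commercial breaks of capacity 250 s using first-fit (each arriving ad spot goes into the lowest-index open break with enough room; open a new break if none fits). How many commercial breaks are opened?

7

  60 → break 1 (new)  [load 60/250]
  70 → break 1  [load 130/250]
  50 → break 1  [load 180/250]
  190 → break 2 (new)  [load 190/250]
  80 → break 3 (new)  [load 80/250]
  80 → break 3  [load 160/250]
  70 → break 1  [load 250/250]
  140 → break 4 (new)  [load 140/250]
  170 → break 5 (new)  [load 170/250]
  180 → break 6 (new)  [load 180/250]
  80 → break 3  [load 240/250]
  70 → break 4  [load 210/250]
  160 → break 7 (new)  [load 160/250]
7 commercial breaks opened.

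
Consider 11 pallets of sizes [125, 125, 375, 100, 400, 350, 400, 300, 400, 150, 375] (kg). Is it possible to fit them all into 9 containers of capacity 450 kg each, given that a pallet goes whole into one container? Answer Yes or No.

A valid assignment using 8 containers:
  container 1: 400 = 400
  container 2: 400 = 400
  container 3: 400 = 400
  container 4: 375 = 375
  container 5: 375 = 375
  container 6: 350 + 100 = 450
  container 7: 300 + 150 = 450
  container 8: 125 + 125 = 250
That uses only 8 ≤ 9, so 9 containers are enough.

Yes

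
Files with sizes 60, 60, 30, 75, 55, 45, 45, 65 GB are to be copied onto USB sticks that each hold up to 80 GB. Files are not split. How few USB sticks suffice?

Total = 75 + 65 + 60 + 60 + 55 + 45 + 45 + 30 = 435 GB.
Lower bound: ⌈435/80⌉ = 6 USB sticks.
Also, 7 files each exceed 40 GB, and no two of those can share a USB stick, so at least 7 USB sticks are needed.
A packing using 7 USB sticks:
  USB stick 1: 75 = 75
  USB stick 2: 65 = 65
  USB stick 3: 60 = 60
  USB stick 4: 60 = 60
  USB stick 5: 55 = 55
  USB stick 6: 45 + 30 = 75
  USB stick 7: 45 = 45
This matches the lower bound, so 7 is optimal.

7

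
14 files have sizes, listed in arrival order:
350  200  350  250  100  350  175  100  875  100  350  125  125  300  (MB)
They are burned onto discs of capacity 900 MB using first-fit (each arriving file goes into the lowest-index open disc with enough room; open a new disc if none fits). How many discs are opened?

  350 → disc 1 (new)  [load 350/900]
  200 → disc 1  [load 550/900]
  350 → disc 1  [load 900/900]
  250 → disc 2 (new)  [load 250/900]
  100 → disc 2  [load 350/900]
  350 → disc 2  [load 700/900]
  175 → disc 2  [load 875/900]
  100 → disc 3 (new)  [load 100/900]
  875 → disc 4 (new)  [load 875/900]
  100 → disc 3  [load 200/900]
  350 → disc 3  [load 550/900]
  125 → disc 3  [load 675/900]
  125 → disc 3  [load 800/900]
  300 → disc 5 (new)  [load 300/900]
5 discs opened.

5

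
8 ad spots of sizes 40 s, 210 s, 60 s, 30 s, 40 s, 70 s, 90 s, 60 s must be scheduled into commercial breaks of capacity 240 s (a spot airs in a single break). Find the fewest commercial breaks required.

3

Total = 210 + 90 + 70 + 60 + 60 + 40 + 40 + 30 = 600 s.
Lower bound: ⌈600/240⌉ = 3 commercial breaks.
A packing using 3 commercial breaks:
  break 1: 210 + 30 = 240
  break 2: 90 + 70 + 60 = 220
  break 3: 60 + 40 + 40 = 140
This matches the lower bound, so 3 is optimal.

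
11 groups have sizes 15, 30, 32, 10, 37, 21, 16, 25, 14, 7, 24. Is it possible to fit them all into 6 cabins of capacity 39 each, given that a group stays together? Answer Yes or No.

Total = 231; ⌈231/39⌉ = 6.
The bound of 6 does not rule out 6, but exhaustive search shows no assignment into 6 cabins of capacity 39 exists — the minimum is 7.

No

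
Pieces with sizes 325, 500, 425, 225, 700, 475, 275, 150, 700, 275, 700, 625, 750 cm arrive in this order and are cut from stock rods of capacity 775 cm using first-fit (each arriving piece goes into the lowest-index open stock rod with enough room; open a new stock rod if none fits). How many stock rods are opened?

  325 → stock rod 1 (new)  [load 325/775]
  500 → stock rod 2 (new)  [load 500/775]
  425 → stock rod 1  [load 750/775]
  225 → stock rod 2  [load 725/775]
  700 → stock rod 3 (new)  [load 700/775]
  475 → stock rod 4 (new)  [load 475/775]
  275 → stock rod 4  [load 750/775]
  150 → stock rod 5 (new)  [load 150/775]
  700 → stock rod 6 (new)  [load 700/775]
  275 → stock rod 5  [load 425/775]
  700 → stock rod 7 (new)  [load 700/775]
  625 → stock rod 8 (new)  [load 625/775]
  750 → stock rod 9 (new)  [load 750/775]
9 stock rods opened.

9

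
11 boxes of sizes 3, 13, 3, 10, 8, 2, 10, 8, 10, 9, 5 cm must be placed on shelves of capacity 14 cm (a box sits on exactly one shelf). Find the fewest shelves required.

Total = 13 + 10 + 10 + 10 + 9 + 8 + 8 + 5 + 3 + 3 + 2 = 81 cm.
Lower bound: ⌈81/14⌉ = 6 shelves.
Also, 7 boxes each exceed 7 cm, and no two of those can share a shelf, so at least 7 shelves are needed.
A packing using 7 shelves:
  shelf 1: 13 = 13
  shelf 2: 10 + 3 = 13
  shelf 3: 10 + 3 = 13
  shelf 4: 10 + 2 = 12
  shelf 5: 9 + 5 = 14
  shelf 6: 8 = 8
  shelf 7: 8 = 8
This matches the lower bound, so 7 is optimal.

7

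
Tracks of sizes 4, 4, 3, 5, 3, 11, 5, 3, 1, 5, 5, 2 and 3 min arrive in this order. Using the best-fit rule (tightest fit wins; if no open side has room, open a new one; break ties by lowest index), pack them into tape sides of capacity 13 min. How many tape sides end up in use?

5

  4 → side 1 (new)  [load 4/13]
  4 → side 1  [load 8/13]
  3 → side 1  [load 11/13]
  5 → side 2 (new)  [load 5/13]
  3 → side 2  [load 8/13]
  11 → side 3 (new)  [load 11/13]
  5 → side 2  [load 13/13]
  3 → side 4 (new)  [load 3/13]
  1 → side 1  [load 12/13]
  5 → side 4  [load 8/13]
  5 → side 4  [load 13/13]
  2 → side 3  [load 13/13]
  3 → side 5 (new)  [load 3/13]
5 tape sides opened.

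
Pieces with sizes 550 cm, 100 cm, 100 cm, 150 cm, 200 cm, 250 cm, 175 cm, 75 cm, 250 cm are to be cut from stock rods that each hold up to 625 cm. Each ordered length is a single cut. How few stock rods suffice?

3

Total = 550 + 250 + 250 + 200 + 175 + 150 + 100 + 100 + 75 = 1850 cm.
Lower bound: ⌈1850/625⌉ = 3 stock rods.
A packing using 3 stock rods:
  stock rod 1: 550 + 75 = 625
  stock rod 2: 250 + 250 + 100 = 600
  stock rod 3: 200 + 175 + 150 + 100 = 625
This matches the lower bound, so 3 is optimal.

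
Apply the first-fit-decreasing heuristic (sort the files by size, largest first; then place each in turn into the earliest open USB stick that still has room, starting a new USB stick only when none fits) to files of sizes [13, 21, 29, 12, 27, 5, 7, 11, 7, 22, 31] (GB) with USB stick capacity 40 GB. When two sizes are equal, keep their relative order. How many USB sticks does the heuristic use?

5

Sorted descending: 31, 29, 27, 22, 21, 13, 12, 11, 7, 7, 5.
  31 → USB stick 1 (new)  [load 31/40]
  29 → USB stick 2 (new)  [load 29/40]
  27 → USB stick 3 (new)  [load 27/40]
  22 → USB stick 4 (new)  [load 22/40]
  21 → USB stick 5 (new)  [load 21/40]
  13 → USB stick 3  [load 40/40]
  12 → USB stick 4  [load 34/40]
  11 → USB stick 2  [load 40/40]
  7 → USB stick 1  [load 38/40]
  7 → USB stick 5  [load 28/40]
  5 → USB stick 4  [load 39/40]
5 USB sticks opened.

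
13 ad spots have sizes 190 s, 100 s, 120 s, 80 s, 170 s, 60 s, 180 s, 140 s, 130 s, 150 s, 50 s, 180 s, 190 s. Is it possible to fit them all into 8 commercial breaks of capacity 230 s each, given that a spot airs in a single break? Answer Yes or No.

No

Total = 1740 s; ⌈1740/230⌉ = 8.
9 ad spots each exceed half the capacity and cannot share a break, forcing at least 9 commercial breaks.
At least 9 commercial breaks are required, but only 8 are allowed.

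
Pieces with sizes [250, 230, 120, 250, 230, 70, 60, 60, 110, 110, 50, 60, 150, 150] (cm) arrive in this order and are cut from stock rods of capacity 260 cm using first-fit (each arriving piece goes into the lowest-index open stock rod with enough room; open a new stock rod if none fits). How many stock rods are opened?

9

  250 → stock rod 1 (new)  [load 250/260]
  230 → stock rod 2 (new)  [load 230/260]
  120 → stock rod 3 (new)  [load 120/260]
  250 → stock rod 4 (new)  [load 250/260]
  230 → stock rod 5 (new)  [load 230/260]
  70 → stock rod 3  [load 190/260]
  60 → stock rod 3  [load 250/260]
  60 → stock rod 6 (new)  [load 60/260]
  110 → stock rod 6  [load 170/260]
  110 → stock rod 7 (new)  [load 110/260]
  50 → stock rod 6  [load 220/260]
  60 → stock rod 7  [load 170/260]
  150 → stock rod 8 (new)  [load 150/260]
  150 → stock rod 9 (new)  [load 150/260]
9 stock rods opened.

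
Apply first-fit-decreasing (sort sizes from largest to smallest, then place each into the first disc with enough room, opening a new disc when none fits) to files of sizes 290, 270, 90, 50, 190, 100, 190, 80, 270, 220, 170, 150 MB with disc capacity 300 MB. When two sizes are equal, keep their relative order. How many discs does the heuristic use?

Sorted descending: 290, 270, 270, 220, 190, 190, 170, 150, 100, 90, 80, 50.
  290 → disc 1 (new)  [load 290/300]
  270 → disc 2 (new)  [load 270/300]
  270 → disc 3 (new)  [load 270/300]
  220 → disc 4 (new)  [load 220/300]
  190 → disc 5 (new)  [load 190/300]
  190 → disc 6 (new)  [load 190/300]
  170 → disc 7 (new)  [load 170/300]
  150 → disc 8 (new)  [load 150/300]
  100 → disc 5  [load 290/300]
  90 → disc 6  [load 280/300]
  80 → disc 4  [load 300/300]
  50 → disc 7  [load 220/300]
8 discs opened.

8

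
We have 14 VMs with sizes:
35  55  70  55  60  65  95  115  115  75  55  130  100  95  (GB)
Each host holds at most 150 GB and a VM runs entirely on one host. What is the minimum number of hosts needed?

Total = 130 + 115 + 115 + 100 + 95 + 95 + 75 + 70 + 65 + 60 + 55 + 55 + 55 + 35 = 1120 GB.
Lower bound: ⌈1120/150⌉ = 8 hosts.
A packing using 9 hosts:
  host 1: 130 = 130
  host 2: 115 + 35 = 150
  host 3: 115 = 115
  host 4: 100 = 100
  host 5: 95 + 55 = 150
  host 6: 95 + 55 = 150
  host 7: 75 + 70 = 145
  host 8: 65 + 60 = 125
  host 9: 55 = 55
No arrangement into 8 hosts stays within capacity, so 9 is optimal.

9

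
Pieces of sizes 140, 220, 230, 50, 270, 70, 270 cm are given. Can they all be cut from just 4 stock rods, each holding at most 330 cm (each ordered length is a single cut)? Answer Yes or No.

Total = 1250 cm; ⌈1250/330⌉ = 4.
The bound of 4 does not rule out 4, but exhaustive search shows no assignment into 4 stock rods of capacity 330 cm exists — the minimum is 5.

No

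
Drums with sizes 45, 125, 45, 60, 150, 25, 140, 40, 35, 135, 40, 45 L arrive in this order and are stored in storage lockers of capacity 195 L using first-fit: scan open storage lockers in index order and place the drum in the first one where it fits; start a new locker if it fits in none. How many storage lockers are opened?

5

  45 → locker 1 (new)  [load 45/195]
  125 → locker 1  [load 170/195]
  45 → locker 2 (new)  [load 45/195]
  60 → locker 2  [load 105/195]
  150 → locker 3 (new)  [load 150/195]
  25 → locker 1  [load 195/195]
  140 → locker 4 (new)  [load 140/195]
  40 → locker 2  [load 145/195]
  35 → locker 2  [load 180/195]
  135 → locker 5 (new)  [load 135/195]
  40 → locker 3  [load 190/195]
  45 → locker 4  [load 185/195]
5 storage lockers opened.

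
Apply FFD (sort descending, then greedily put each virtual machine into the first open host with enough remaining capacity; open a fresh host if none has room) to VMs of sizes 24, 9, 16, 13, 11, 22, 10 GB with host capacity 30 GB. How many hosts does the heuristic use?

Sorted descending: 24, 22, 16, 13, 11, 10, 9.
  24 → host 1 (new)  [load 24/30]
  22 → host 2 (new)  [load 22/30]
  16 → host 3 (new)  [load 16/30]
  13 → host 3  [load 29/30]
  11 → host 4 (new)  [load 11/30]
  10 → host 4  [load 21/30]
  9 → host 4  [load 30/30]
4 hosts opened.

4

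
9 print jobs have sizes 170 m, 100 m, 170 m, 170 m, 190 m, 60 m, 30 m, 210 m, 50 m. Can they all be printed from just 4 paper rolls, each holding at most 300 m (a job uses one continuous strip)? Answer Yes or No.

No

Total = 1150 m; ⌈1150/300⌉ = 4.
5 print jobs each exceed half the capacity and cannot share a roll, forcing at least 5 paper rolls.
At least 5 paper rolls are required, but only 4 are allowed.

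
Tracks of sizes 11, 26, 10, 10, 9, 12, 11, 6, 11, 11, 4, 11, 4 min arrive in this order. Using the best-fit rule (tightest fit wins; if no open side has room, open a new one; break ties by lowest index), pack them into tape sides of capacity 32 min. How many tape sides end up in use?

5

  11 → side 1 (new)  [load 11/32]
  26 → side 2 (new)  [load 26/32]
  10 → side 1  [load 21/32]
  10 → side 1  [load 31/32]
  9 → side 3 (new)  [load 9/32]
  12 → side 3  [load 21/32]
  11 → side 3  [load 32/32]
  6 → side 2  [load 32/32]
  11 → side 4 (new)  [load 11/32]
  11 → side 4  [load 22/32]
  4 → side 4  [load 26/32]
  11 → side 5 (new)  [load 11/32]
  4 → side 4  [load 30/32]
5 tape sides opened.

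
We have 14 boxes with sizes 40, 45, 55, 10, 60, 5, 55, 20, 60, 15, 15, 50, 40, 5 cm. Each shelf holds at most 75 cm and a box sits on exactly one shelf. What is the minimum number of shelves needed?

Total = 60 + 60 + 55 + 55 + 50 + 45 + 40 + 40 + 20 + 15 + 15 + 10 + 5 + 5 = 475 cm.
Lower bound: ⌈475/75⌉ = 7 shelves.
Also, 8 boxes each exceed 75/2 cm, and no two of those can share a shelf, so at least 8 shelves are needed.
A packing using 8 shelves:
  shelf 1: 60 + 15 = 75
  shelf 2: 60 + 15 = 75
  shelf 3: 55 + 20 = 75
  shelf 4: 55 + 10 + 5 + 5 = 75
  shelf 5: 50 = 50
  shelf 6: 45 = 45
  shelf 7: 40 = 40
  shelf 8: 40 = 40
This matches the lower bound, so 8 is optimal.

8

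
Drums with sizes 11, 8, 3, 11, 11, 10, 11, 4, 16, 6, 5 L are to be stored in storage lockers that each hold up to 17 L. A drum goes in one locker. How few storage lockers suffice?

7

Total = 16 + 11 + 11 + 11 + 11 + 10 + 8 + 6 + 5 + 4 + 3 = 96 L.
Lower bound: ⌈96/17⌉ = 6 storage lockers.
A packing using 7 storage lockers:
  locker 1: 16 = 16
  locker 2: 11 + 6 = 17
  locker 3: 11 + 5 = 16
  locker 4: 11 + 4 = 15
  locker 5: 11 + 3 = 14
  locker 6: 10 = 10
  locker 7: 8 = 8
No arrangement into 6 storage lockers stays within capacity, so 7 is optimal.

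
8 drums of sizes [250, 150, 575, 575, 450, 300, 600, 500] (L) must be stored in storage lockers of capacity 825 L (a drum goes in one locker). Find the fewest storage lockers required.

5

Total = 600 + 575 + 575 + 500 + 450 + 300 + 250 + 150 = 3400 L.
Lower bound: ⌈3400/825⌉ = 5 storage lockers.
A packing using 5 storage lockers:
  locker 1: 600 + 150 = 750
  locker 2: 575 + 250 = 825
  locker 3: 575 = 575
  locker 4: 500 + 300 = 800
  locker 5: 450 = 450
This matches the lower bound, so 5 is optimal.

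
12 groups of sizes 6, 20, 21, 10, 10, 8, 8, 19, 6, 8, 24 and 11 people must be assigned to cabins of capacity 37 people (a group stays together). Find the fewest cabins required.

Total = 24 + 21 + 20 + 19 + 11 + 10 + 10 + 8 + 8 + 8 + 6 + 6 = 151 people.
Lower bound: ⌈151/37⌉ = 5 cabins.
A packing using 5 cabins:
  cabin 1: 24 + 11 = 35
  cabin 2: 21 + 10 + 6 = 37
  cabin 3: 20 + 10 + 6 = 36
  cabin 4: 19 + 8 + 8 = 35
  cabin 5: 8 = 8
This matches the lower bound, so 5 is optimal.

5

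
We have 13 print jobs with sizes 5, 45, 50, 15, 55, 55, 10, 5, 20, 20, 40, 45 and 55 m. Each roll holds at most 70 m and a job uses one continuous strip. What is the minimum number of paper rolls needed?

7

Total = 55 + 55 + 55 + 50 + 45 + 45 + 40 + 20 + 20 + 15 + 10 + 5 + 5 = 420 m.
Lower bound: ⌈420/70⌉ = 6 paper rolls.
Also, 7 print jobs each exceed 35 m, and no two of those can share a roll, so at least 7 paper rolls are needed.
A packing using 7 paper rolls:
  roll 1: 55 + 15 = 70
  roll 2: 55 + 10 + 5 = 70
  roll 3: 55 + 5 = 60
  roll 4: 50 + 20 = 70
  roll 5: 45 + 20 = 65
  roll 6: 45 = 45
  roll 7: 40 = 40
This matches the lower bound, so 7 is optimal.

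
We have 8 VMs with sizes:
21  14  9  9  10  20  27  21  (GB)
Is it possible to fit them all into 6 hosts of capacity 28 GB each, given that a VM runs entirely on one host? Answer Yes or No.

Yes

A valid assignment using 6 hosts:
  host 1: 27 = 27
  host 2: 21 = 21
  host 3: 21 = 21
  host 4: 20 = 20
  host 5: 14 + 10 = 24
  host 6: 9 + 9 = 18
Every load is within 28 GB, so 6 hosts suffice.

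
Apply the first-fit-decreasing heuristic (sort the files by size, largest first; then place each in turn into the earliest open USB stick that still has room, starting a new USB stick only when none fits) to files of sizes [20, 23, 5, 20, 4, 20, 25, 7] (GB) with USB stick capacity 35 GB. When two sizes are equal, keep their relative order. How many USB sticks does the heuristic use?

Sorted descending: 25, 23, 20, 20, 20, 7, 5, 4.
  25 → USB stick 1 (new)  [load 25/35]
  23 → USB stick 2 (new)  [load 23/35]
  20 → USB stick 3 (new)  [load 20/35]
  20 → USB stick 4 (new)  [load 20/35]
  20 → USB stick 5 (new)  [load 20/35]
  7 → USB stick 1  [load 32/35]
  5 → USB stick 2  [load 28/35]
  4 → USB stick 2  [load 32/35]
5 USB sticks opened.

5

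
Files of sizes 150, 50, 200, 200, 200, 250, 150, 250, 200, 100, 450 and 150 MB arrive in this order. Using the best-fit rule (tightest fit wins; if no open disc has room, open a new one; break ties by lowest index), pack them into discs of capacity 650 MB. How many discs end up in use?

4

  150 → disc 1 (new)  [load 150/650]
  50 → disc 1  [load 200/650]
  200 → disc 1  [load 400/650]
  200 → disc 1  [load 600/650]
  200 → disc 2 (new)  [load 200/650]
  250 → disc 2  [load 450/650]
  150 → disc 2  [load 600/650]
  250 → disc 3 (new)  [load 250/650]
  200 → disc 3  [load 450/650]
  100 → disc 3  [load 550/650]
  450 → disc 4 (new)  [load 450/650]
  150 → disc 4  [load 600/650]
4 discs opened.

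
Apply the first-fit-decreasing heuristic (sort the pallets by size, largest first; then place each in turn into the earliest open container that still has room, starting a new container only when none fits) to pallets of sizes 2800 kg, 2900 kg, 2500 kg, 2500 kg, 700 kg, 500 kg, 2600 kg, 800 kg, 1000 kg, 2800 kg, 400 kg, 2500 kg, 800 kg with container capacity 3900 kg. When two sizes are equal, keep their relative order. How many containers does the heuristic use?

Sorted descending: 2900, 2800, 2800, 2600, 2500, 2500, 2500, 1000, 800, 800, 700, 500, 400.
  2900 → container 1 (new)  [load 2900/3900]
  2800 → container 2 (new)  [load 2800/3900]
  2800 → container 3 (new)  [load 2800/3900]
  2600 → container 4 (new)  [load 2600/3900]
  2500 → container 5 (new)  [load 2500/3900]
  2500 → container 6 (new)  [load 2500/3900]
  2500 → container 7 (new)  [load 2500/3900]
  1000 → container 1  [load 3900/3900]
  800 → container 2  [load 3600/3900]
  800 → container 3  [load 3600/3900]
  700 → container 4  [load 3300/3900]
  500 → container 4  [load 3800/3900]
  400 → container 5  [load 2900/3900]
7 containers opened.

7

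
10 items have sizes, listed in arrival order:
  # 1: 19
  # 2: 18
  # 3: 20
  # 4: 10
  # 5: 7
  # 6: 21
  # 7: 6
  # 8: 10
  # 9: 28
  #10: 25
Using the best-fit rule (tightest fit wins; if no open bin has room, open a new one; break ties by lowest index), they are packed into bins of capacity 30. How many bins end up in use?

  19 → bin 1 (new)  [load 19/30]
  18 → bin 2 (new)  [load 18/30]
  20 → bin 3 (new)  [load 20/30]
  10 → bin 3  [load 30/30]
  7 → bin 1  [load 26/30]
  21 → bin 4 (new)  [load 21/30]
  6 → bin 4  [load 27/30]
  10 → bin 2  [load 28/30]
  28 → bin 5 (new)  [load 28/30]
  25 → bin 6 (new)  [load 25/30]
6 bins opened.

6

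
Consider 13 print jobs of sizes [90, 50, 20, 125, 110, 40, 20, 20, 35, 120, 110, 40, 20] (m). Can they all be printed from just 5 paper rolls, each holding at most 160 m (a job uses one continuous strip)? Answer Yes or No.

No

Total = 800 m; ⌈800/160⌉ = 5.
The bound of 5 does not rule out 5, but exhaustive search shows no assignment into 5 paper rolls of capacity 160 m exists — the minimum is 6.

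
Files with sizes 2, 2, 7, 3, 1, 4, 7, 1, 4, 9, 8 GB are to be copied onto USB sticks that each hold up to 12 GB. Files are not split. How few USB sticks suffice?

4

Total = 9 + 8 + 7 + 7 + 4 + 4 + 3 + 2 + 2 + 1 + 1 = 48 GB.
Lower bound: ⌈48/12⌉ = 4 USB sticks.
A packing using 4 USB sticks:
  USB stick 1: 9 + 3 = 12
  USB stick 2: 8 + 4 = 12
  USB stick 3: 7 + 4 + 1 = 12
  USB stick 4: 7 + 2 + 2 + 1 = 12
This matches the lower bound, so 4 is optimal.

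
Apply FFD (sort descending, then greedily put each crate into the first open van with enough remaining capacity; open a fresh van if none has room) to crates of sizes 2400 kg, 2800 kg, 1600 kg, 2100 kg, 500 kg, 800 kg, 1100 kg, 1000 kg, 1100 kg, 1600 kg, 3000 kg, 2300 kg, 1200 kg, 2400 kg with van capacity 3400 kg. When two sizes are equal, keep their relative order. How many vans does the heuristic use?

Sorted descending: 3000, 2800, 2400, 2400, 2300, 2100, 1600, 1600, 1200, 1100, 1100, 1000, 800, 500.
  3000 → van 1 (new)  [load 3000/3400]
  2800 → van 2 (new)  [load 2800/3400]
  2400 → van 3 (new)  [load 2400/3400]
  2400 → van 4 (new)  [load 2400/3400]
  2300 → van 5 (new)  [load 2300/3400]
  2100 → van 6 (new)  [load 2100/3400]
  1600 → van 7 (new)  [load 1600/3400]
  1600 → van 7  [load 3200/3400]
  1200 → van 6  [load 3300/3400]
  1100 → van 5  [load 3400/3400]
  1100 → van 8 (new)  [load 1100/3400]
  1000 → van 3  [load 3400/3400]
  800 → van 4  [load 3200/3400]
  500 → van 2  [load 3300/3400]
8 vans opened.

8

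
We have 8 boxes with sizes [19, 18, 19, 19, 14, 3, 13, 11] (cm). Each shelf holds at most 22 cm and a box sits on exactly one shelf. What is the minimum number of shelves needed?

7

Total = 19 + 19 + 19 + 18 + 14 + 13 + 11 + 3 = 116 cm.
Lower bound: ⌈116/22⌉ = 6 shelves.
A packing using 7 shelves:
  shelf 1: 19 + 3 = 22
  shelf 2: 19 = 19
  shelf 3: 19 = 19
  shelf 4: 18 = 18
  shelf 5: 14 = 14
  shelf 6: 13 = 13
  shelf 7: 11 = 11
No arrangement into 6 shelves stays within capacity, so 7 is optimal.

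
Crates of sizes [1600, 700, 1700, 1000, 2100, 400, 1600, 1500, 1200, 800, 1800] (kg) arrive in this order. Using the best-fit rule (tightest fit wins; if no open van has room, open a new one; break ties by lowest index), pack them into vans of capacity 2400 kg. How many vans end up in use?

7

  1600 → van 1 (new)  [load 1600/2400]
  700 → van 1  [load 2300/2400]
  1700 → van 2 (new)  [load 1700/2400]
  1000 → van 3 (new)  [load 1000/2400]
  2100 → van 4 (new)  [load 2100/2400]
  400 → van 2  [load 2100/2400]
  1600 → van 5 (new)  [load 1600/2400]
  1500 → van 6 (new)  [load 1500/2400]
  1200 → van 3  [load 2200/2400]
  800 → van 5  [load 2400/2400]
  1800 → van 7 (new)  [load 1800/2400]
7 vans opened.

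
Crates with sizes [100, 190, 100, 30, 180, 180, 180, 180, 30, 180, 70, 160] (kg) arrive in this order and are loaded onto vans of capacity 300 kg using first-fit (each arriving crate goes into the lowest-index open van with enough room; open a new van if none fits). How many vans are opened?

8

  100 → van 1 (new)  [load 100/300]
  190 → van 1  [load 290/300]
  100 → van 2 (new)  [load 100/300]
  30 → van 2  [load 130/300]
  180 → van 3 (new)  [load 180/300]
  180 → van 4 (new)  [load 180/300]
  180 → van 5 (new)  [load 180/300]
  180 → van 6 (new)  [load 180/300]
  30 → van 2  [load 160/300]
  180 → van 7 (new)  [load 180/300]
  70 → van 2  [load 230/300]
  160 → van 8 (new)  [load 160/300]
8 vans opened.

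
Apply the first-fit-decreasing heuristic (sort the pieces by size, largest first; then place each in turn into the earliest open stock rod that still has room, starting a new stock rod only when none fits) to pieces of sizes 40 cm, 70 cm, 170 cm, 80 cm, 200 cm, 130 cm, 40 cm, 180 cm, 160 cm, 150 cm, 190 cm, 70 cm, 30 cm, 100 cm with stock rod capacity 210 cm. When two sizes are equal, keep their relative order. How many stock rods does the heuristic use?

Sorted descending: 200, 190, 180, 170, 160, 150, 130, 100, 80, 70, 70, 40, 40, 30.
  200 → stock rod 1 (new)  [load 200/210]
  190 → stock rod 2 (new)  [load 190/210]
  180 → stock rod 3 (new)  [load 180/210]
  170 → stock rod 4 (new)  [load 170/210]
  160 → stock rod 5 (new)  [load 160/210]
  150 → stock rod 6 (new)  [load 150/210]
  130 → stock rod 7 (new)  [load 130/210]
  100 → stock rod 8 (new)  [load 100/210]
  80 → stock rod 7  [load 210/210]
  70 → stock rod 8  [load 170/210]
  70 → stock rod 9 (new)  [load 70/210]
  40 → stock rod 4  [load 210/210]
  40 → stock rod 5  [load 200/210]
  30 → stock rod 3  [load 210/210]
9 stock rods opened.

9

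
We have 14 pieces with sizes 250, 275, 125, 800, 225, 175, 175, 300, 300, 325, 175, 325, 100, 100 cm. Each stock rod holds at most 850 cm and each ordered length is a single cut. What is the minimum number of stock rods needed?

Total = 800 + 325 + 325 + 300 + 300 + 275 + 250 + 225 + 175 + 175 + 175 + 125 + 100 + 100 = 3650 cm.
Lower bound: ⌈3650/850⌉ = 5 stock rods.
A packing using 5 stock rods:
  stock rod 1: 800 = 800
  stock rod 2: 325 + 325 + 175 = 825
  stock rod 3: 300 + 300 + 250 = 850
  stock rod 4: 275 + 225 + 175 + 175 = 850
  stock rod 5: 125 + 100 + 100 = 325
This matches the lower bound, so 5 is optimal.

5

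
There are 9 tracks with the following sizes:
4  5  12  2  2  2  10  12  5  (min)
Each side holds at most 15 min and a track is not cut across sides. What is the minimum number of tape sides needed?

4

Total = 12 + 12 + 10 + 5 + 5 + 4 + 2 + 2 + 2 = 54 min.
Lower bound: ⌈54/15⌉ = 4 tape sides.
A packing using 4 tape sides:
  side 1: 12 + 2 = 14
  side 2: 12 + 2 = 14
  side 3: 10 + 5 = 15
  side 4: 5 + 4 + 2 = 11
This matches the lower bound, so 4 is optimal.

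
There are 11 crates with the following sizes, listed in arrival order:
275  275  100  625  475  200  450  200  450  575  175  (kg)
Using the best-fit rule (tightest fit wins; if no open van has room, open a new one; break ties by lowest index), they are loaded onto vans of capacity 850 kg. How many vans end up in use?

6

  275 → van 1 (new)  [load 275/850]
  275 → van 1  [load 550/850]
  100 → van 1  [load 650/850]
  625 → van 2 (new)  [load 625/850]
  475 → van 3 (new)  [load 475/850]
  200 → van 1  [load 850/850]
  450 → van 4 (new)  [load 450/850]
  200 → van 2  [load 825/850]
  450 → van 5 (new)  [load 450/850]
  575 → van 6 (new)  [load 575/850]
  175 → van 6  [load 750/850]
6 vans opened.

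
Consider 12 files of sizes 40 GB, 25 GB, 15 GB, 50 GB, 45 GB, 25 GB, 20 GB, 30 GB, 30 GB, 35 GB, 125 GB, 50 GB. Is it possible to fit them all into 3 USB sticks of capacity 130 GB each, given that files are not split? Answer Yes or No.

No

Total = 490 GB; ⌈490/130⌉ = 4.
At least 4 USB sticks are required, but only 3 are allowed.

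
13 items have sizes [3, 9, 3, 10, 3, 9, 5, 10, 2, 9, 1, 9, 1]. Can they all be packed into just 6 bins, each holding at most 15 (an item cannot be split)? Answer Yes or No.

A valid assignment using 6 bins:
  bin 1: 10 + 5 = 15
  bin 2: 10 + 3 + 2 = 15
  bin 3: 9 + 3 + 3 = 15
  bin 4: 9 + 1 + 1 = 11
  bin 5: 9 = 9
  bin 6: 9 = 9
Every load is within 15, so 6 bins suffice.

Yes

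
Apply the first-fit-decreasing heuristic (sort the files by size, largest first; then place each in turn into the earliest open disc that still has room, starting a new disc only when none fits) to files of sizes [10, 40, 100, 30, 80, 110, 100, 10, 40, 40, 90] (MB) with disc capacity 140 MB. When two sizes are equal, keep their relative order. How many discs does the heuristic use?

Sorted descending: 110, 100, 100, 90, 80, 40, 40, 40, 30, 10, 10.
  110 → disc 1 (new)  [load 110/140]
  100 → disc 2 (new)  [load 100/140]
  100 → disc 3 (new)  [load 100/140]
  90 → disc 4 (new)  [load 90/140]
  80 → disc 5 (new)  [load 80/140]
  40 → disc 2  [load 140/140]
  40 → disc 3  [load 140/140]
  40 → disc 4  [load 130/140]
  30 → disc 1  [load 140/140]
  10 → disc 4  [load 140/140]
  10 → disc 5  [load 90/140]
5 discs opened.

5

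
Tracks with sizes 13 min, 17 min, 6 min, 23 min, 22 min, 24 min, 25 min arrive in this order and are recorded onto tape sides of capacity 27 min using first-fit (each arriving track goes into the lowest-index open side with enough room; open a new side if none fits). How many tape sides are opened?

  13 → side 1 (new)  [load 13/27]
  17 → side 2 (new)  [load 17/27]
  6 → side 1  [load 19/27]
  23 → side 3 (new)  [load 23/27]
  22 → side 4 (new)  [load 22/27]
  24 → side 5 (new)  [load 24/27]
  25 → side 6 (new)  [load 25/27]
6 tape sides opened.

6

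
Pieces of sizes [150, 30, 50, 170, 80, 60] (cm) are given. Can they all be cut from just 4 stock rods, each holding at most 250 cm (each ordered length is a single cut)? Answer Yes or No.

Yes

A valid assignment using 3 stock rods:
  stock rod 1: 170 + 80 = 250
  stock rod 2: 150 + 60 + 30 = 240
  stock rod 3: 50 = 50
That uses only 3 ≤ 4, so 4 stock rods are enough.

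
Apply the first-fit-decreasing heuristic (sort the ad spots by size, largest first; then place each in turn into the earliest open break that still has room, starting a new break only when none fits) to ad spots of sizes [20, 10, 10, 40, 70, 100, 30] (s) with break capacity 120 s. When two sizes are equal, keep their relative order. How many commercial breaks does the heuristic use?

Sorted descending: 100, 70, 40, 30, 20, 10, 10.
  100 → break 1 (new)  [load 100/120]
  70 → break 2 (new)  [load 70/120]
  40 → break 2  [load 110/120]
  30 → break 3 (new)  [load 30/120]
  20 → break 1  [load 120/120]
  10 → break 2  [load 120/120]
  10 → break 3  [load 40/120]
3 commercial breaks opened.

3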